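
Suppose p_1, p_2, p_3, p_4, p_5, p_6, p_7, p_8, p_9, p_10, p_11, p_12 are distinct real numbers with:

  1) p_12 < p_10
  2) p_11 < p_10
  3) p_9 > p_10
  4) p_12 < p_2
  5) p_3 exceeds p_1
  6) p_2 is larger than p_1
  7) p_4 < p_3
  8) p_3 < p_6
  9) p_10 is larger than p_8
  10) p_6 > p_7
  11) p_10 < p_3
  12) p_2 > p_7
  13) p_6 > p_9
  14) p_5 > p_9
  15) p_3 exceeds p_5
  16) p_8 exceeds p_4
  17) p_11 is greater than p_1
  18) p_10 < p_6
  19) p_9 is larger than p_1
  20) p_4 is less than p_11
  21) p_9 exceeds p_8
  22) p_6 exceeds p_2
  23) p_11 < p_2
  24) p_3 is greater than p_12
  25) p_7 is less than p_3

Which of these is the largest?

p_6

Chaining downward from p_6: directly below it, p_7, p_10, p_9, p_2, p_3; then p_1, p_4, p_12, p_8, p_11, p_5.
That covers every other element, and nothing is given above p_6, so p_6 is the largest.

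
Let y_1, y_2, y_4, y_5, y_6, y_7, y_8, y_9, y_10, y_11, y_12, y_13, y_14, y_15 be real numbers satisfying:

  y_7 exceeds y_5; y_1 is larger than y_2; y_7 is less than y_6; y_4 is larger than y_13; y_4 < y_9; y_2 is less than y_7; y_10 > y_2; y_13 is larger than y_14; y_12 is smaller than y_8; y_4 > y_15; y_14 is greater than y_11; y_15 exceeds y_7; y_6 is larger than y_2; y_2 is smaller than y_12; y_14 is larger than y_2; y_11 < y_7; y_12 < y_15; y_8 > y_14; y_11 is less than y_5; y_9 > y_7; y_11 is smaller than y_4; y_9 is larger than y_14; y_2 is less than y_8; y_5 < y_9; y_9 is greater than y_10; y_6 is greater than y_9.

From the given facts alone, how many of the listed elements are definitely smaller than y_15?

5

The elements the relations force below y_15 are y_11, y_2, y_5, y_12, y_7 — no chain reaches any other.
That is 5.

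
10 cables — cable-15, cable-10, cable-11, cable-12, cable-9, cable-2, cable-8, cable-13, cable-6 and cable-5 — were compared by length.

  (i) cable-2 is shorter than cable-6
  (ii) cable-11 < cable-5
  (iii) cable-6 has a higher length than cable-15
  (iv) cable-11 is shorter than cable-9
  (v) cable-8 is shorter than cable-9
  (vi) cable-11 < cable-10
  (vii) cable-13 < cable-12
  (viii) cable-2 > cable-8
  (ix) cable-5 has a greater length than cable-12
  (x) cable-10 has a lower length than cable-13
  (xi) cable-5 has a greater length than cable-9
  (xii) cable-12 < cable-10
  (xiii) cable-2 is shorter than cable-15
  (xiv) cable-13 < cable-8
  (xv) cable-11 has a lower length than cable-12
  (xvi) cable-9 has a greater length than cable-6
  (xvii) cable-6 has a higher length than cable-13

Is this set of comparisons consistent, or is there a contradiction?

We have cable-13 < cable-12 stated directly, yet also cable-12 < cable-10 < cable-13 by chaining the others — so cable-12 < cable-13. Contradiction.

inconsistent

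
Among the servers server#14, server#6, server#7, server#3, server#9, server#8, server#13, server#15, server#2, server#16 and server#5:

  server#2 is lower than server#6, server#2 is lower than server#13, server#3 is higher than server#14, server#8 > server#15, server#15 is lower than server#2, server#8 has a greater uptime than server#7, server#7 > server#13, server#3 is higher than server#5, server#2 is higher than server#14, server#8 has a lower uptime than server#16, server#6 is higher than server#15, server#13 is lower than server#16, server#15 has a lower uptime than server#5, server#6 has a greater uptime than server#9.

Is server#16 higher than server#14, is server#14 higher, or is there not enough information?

server#16

server#14 < server#2 and server#2 < server#13 give server#14 < server#13.
Then server#13 < server#7 extends the chain to server#7.
Then server#7 < server#8 extends the chain to server#8.
Then server#8 < server#16 extends the chain to server#16.
So server#16 is higher.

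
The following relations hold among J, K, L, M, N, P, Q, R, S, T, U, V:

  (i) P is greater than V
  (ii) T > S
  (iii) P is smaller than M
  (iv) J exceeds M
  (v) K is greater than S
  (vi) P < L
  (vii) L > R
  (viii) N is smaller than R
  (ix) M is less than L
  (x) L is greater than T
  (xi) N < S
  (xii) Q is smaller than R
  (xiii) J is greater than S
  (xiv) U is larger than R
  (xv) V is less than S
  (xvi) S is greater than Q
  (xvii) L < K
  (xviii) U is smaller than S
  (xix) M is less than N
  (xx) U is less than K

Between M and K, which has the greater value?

M < N and N < R give M < R.
With R < U: M < N < R < U.
Then U < S extends the chain to S.
With S < T: M < N < R < U < S < T.
With T < L: M < N < R < U < S < T < L.
With L < K: M < N < R < U < S < T < L < K.
So M < K; K is the larger of the two.

K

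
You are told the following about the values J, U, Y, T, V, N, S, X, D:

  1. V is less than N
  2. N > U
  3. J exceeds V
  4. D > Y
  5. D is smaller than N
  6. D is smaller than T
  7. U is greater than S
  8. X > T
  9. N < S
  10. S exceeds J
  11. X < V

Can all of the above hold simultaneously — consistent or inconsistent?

We have N < S stated directly, yet also S < U < N by chaining the others — so S < N. Contradiction.

inconsistent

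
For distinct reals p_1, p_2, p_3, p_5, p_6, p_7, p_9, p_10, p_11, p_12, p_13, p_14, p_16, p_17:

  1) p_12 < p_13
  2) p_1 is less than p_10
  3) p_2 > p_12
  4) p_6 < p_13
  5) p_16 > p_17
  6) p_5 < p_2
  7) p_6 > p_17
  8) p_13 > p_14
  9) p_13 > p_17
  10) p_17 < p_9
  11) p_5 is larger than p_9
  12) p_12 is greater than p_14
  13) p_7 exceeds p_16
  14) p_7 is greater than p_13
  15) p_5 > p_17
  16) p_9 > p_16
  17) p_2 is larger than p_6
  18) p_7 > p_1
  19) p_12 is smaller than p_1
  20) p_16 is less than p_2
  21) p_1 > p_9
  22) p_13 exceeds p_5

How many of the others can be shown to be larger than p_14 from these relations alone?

6

Directly above p_14: p_12, p_13.
One step further: p_2, p_1, p_7 (5 so far).
One step further: p_10 (6 so far).
Nothing else is reachable above p_14; 6 in all.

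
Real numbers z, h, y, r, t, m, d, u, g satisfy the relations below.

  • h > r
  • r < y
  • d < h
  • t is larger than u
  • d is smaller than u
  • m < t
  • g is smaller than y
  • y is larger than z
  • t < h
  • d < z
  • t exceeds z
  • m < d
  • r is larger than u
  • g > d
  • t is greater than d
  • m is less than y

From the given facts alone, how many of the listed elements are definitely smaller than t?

4

The elements the relations force below t are m, d, u, z — no chain reaches any other.
That is 4.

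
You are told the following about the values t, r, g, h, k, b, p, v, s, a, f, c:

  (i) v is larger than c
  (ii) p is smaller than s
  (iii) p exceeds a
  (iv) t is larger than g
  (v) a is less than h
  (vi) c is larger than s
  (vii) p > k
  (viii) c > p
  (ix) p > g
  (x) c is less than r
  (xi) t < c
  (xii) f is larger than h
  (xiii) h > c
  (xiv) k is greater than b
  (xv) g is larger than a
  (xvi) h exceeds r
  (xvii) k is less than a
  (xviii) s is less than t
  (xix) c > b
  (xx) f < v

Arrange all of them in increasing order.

The consecutive links are each given: b < k; k < a; a < g; g < p; p < s; s < t; t < c; c < r; r < h; h < f; f < v.

b < k < a < g < p < s < t < c < r < h < f < v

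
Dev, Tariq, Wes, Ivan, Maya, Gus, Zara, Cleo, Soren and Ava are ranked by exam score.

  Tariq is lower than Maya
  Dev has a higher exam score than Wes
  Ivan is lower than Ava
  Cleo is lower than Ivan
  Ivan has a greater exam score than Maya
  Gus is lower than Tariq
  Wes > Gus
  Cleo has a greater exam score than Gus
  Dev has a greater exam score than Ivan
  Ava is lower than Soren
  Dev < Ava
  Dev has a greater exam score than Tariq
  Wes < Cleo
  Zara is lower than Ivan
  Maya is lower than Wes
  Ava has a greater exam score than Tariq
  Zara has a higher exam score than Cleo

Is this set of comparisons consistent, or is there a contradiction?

The single ordering Gus < Tariq < Maya < Wes < Cleo < Zara < Ivan < Dev < Ava < Soren satisfies every listed relation, so no contradiction arises.

consistent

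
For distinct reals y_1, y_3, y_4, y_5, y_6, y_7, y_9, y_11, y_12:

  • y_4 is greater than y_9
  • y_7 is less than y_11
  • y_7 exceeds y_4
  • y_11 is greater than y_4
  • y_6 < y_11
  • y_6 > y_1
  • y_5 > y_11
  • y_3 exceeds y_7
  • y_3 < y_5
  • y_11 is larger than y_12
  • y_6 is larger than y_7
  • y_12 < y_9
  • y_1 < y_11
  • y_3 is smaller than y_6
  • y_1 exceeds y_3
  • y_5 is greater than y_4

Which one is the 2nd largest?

The consecutive relations fix a unique order: y_12 < y_9 < y_4 < y_7 < y_3 < y_1 < y_6 < y_11 < y_5.
The 2nd largest is y_11.

y_11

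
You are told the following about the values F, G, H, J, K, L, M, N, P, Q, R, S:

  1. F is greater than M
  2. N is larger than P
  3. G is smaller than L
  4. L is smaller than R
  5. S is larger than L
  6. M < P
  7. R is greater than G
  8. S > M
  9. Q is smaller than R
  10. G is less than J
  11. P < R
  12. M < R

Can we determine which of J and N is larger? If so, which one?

Following every chain through N: below N we get M, P.
J is not reached, and no chain runs the other way from J to N.
So the given relations leave the order of N and J undetermined.

undetermined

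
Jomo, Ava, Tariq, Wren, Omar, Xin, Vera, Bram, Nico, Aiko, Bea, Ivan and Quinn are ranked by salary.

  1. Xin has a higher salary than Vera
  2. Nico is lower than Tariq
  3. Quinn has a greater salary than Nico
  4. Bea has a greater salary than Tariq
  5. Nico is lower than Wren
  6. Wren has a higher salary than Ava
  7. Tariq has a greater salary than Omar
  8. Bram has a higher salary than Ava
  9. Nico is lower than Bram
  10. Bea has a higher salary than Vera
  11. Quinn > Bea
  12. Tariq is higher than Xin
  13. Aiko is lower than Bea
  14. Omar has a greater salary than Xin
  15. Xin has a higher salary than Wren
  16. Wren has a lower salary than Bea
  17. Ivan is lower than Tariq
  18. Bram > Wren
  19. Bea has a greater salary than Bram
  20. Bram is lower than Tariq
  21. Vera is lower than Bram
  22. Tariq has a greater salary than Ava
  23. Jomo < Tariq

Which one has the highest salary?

Quinn

Chaining downward from Quinn: directly below it, Nico, Bea; then Aiko, Wren, Vera, Bram, Tariq; then Jomo, Ava, Xin, Ivan, Omar.
That covers every other element, and nothing is given above Quinn, so Quinn is the highest salary.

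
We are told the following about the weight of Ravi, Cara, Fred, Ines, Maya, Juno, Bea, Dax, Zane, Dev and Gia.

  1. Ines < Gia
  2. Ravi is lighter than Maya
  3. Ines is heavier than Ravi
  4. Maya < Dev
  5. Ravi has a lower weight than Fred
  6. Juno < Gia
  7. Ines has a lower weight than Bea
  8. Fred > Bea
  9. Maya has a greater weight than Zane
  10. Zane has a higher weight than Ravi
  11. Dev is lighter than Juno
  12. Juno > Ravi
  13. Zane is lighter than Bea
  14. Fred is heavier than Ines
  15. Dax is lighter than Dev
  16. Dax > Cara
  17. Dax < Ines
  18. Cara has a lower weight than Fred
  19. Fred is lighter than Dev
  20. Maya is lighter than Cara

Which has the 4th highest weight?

Fred

Piecing the relations together gives one ordering: Ravi < Zane < Maya < Cara < Dax < Ines < Bea < Fred < Dev < Juno < Gia.
Counting 4 from the largest end gives Fred.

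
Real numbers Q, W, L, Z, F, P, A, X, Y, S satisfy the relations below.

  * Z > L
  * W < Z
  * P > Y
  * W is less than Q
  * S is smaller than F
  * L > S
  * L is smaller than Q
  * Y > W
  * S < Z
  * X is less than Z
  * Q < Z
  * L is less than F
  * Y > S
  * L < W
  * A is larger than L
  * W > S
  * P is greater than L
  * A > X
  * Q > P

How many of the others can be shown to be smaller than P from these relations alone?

4

The elements the relations force below P are S, L, W, Y — no chain reaches any other.
That is 4.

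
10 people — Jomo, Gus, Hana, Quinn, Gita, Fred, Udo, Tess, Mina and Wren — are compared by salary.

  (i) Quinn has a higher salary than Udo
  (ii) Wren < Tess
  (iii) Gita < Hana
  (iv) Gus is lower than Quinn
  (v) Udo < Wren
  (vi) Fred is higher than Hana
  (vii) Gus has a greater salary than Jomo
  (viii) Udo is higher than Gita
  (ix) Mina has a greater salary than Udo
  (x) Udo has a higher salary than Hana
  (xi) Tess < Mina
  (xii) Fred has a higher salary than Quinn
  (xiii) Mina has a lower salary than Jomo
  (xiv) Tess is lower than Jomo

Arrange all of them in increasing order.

Gita < Hana < Udo < Wren < Tess < Mina < Jomo < Gus < Quinn < Fred

Nothing is placed below Gita, so it is least; from there Gita < Hana; Hana < Udo; Udo < Wren; Wren < Tess; Tess < Mina; Mina < Jomo; Jomo < Gus; Gus < Quinn; Quinn < Fred, each given directly.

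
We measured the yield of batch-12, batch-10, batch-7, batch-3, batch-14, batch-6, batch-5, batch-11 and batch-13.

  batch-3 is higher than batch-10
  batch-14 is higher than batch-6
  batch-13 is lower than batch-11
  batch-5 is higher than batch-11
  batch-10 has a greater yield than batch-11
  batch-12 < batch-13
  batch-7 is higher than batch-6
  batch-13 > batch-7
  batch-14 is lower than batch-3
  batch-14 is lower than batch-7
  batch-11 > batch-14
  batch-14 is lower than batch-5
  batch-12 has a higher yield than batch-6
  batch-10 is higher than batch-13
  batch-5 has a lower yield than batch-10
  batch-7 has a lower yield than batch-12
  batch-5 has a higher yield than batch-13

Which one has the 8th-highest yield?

batch-14

Piecing the relations together gives one ordering: batch-6 < batch-14 < batch-7 < batch-12 < batch-13 < batch-11 < batch-5 < batch-10 < batch-3.
Counting 8 from the largest end gives batch-14.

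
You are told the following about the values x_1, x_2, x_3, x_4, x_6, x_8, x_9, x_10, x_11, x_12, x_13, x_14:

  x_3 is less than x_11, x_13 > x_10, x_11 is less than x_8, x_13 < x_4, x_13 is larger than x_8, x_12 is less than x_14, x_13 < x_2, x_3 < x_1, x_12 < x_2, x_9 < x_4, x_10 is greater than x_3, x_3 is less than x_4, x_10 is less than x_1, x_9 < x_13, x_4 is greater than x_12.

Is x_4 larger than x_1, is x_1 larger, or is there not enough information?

undetermined

Following every chain through x_4: below x_4 we get x_3, x_11, x_12, x_8, x_9, x_10, x_13.
x_1 is not reached, and no chain runs the other way from x_1 to x_4.
So the given relations leave the order of x_4 and x_1 undetermined.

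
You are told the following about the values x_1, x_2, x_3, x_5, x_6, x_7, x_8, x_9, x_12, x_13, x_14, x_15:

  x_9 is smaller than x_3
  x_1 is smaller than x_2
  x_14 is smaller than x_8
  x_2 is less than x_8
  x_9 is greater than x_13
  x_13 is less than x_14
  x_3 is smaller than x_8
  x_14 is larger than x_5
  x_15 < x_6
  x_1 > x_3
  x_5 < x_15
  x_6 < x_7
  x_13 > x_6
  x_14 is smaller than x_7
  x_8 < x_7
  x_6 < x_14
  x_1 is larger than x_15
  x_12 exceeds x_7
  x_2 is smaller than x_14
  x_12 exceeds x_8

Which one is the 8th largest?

The consecutive relations fix a unique order: x_5 < x_15 < x_6 < x_13 < x_9 < x_3 < x_1 < x_2 < x_14 < x_8 < x_7 < x_12.
The 8th largest is x_9.

x_9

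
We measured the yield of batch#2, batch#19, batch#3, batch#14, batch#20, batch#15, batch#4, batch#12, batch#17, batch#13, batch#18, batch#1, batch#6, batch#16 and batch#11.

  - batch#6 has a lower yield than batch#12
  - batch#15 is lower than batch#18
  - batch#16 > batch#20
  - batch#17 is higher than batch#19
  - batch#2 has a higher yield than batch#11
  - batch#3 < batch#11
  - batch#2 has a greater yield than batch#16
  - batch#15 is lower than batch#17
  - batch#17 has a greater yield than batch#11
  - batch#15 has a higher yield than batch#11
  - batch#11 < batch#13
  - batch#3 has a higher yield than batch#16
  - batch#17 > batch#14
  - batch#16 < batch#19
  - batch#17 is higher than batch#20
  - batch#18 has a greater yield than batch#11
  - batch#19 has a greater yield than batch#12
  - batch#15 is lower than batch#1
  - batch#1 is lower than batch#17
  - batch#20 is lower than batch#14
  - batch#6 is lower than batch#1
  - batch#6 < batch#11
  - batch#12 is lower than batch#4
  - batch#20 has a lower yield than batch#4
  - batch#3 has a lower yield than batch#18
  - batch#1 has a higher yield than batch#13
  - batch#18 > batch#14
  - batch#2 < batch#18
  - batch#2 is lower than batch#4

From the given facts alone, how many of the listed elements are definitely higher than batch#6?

Directly above batch#6: batch#12, batch#11, batch#1.
One step further: batch#2, batch#13, batch#15, batch#19, batch#4, batch#17, batch#18 (10 so far).
Nothing else is reachable above batch#6; 10 in all.

10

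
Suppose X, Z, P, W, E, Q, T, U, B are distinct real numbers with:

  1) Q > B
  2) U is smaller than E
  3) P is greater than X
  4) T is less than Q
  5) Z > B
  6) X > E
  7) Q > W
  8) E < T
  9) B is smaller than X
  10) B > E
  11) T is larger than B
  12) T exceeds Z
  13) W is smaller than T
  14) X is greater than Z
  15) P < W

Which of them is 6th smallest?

P

Chaining the given pairs: U < E < B < Z < X < P < W < T < Q.
Counting 6 from the smallest end gives P.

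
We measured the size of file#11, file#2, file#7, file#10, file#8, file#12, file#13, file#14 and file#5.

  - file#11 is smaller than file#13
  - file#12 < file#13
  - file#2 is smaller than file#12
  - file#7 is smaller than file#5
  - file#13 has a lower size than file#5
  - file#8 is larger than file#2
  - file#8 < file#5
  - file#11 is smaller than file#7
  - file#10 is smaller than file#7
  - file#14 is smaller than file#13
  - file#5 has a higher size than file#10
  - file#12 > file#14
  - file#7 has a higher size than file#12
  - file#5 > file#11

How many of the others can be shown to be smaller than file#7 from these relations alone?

From file#7 the given relations immediately reach file#10, file#12, file#11.
From those, file#2, file#14 — 5 in total.
No other element is forced below file#7 by the given relations, so the count is 5.

5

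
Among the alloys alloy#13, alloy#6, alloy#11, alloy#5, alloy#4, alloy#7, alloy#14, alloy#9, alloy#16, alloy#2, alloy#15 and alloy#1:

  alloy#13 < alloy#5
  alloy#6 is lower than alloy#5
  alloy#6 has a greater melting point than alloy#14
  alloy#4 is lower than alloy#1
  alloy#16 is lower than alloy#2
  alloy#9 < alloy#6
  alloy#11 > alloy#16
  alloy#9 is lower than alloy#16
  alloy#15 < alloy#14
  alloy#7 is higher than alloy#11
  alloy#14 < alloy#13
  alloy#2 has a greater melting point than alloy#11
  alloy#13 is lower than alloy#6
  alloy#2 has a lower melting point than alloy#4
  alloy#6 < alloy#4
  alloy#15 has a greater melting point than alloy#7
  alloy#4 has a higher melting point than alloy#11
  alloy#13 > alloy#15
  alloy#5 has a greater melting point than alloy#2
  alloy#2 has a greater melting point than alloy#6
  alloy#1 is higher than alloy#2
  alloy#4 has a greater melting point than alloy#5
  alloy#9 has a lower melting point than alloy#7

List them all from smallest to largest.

alloy#9 < alloy#16 < alloy#11 < alloy#7 < alloy#15 < alloy#14 < alloy#13 < alloy#6 < alloy#2 < alloy#5 < alloy#4 < alloy#1

The consecutive links are each given: alloy#9 < alloy#16; alloy#16 < alloy#11; alloy#11 < alloy#7; alloy#7 < alloy#15; alloy#15 < alloy#14; alloy#14 < alloy#13; alloy#13 < alloy#6; alloy#6 < alloy#2; alloy#2 < alloy#5; alloy#5 < alloy#4; alloy#4 < alloy#1.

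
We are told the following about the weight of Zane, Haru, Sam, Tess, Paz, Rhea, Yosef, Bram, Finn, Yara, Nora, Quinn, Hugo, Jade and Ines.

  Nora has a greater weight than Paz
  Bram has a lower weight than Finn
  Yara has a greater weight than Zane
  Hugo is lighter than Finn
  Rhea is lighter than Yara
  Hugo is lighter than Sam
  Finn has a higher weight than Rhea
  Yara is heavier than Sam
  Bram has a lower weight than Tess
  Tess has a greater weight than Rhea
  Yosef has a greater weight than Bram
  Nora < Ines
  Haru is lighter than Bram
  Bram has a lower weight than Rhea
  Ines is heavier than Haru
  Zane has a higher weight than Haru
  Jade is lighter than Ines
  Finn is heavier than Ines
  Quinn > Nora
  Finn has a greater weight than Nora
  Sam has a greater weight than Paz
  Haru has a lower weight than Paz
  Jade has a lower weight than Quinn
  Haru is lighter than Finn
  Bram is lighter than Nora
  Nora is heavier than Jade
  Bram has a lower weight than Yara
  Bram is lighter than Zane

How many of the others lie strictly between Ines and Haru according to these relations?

Chaining upward from Haru reaches: Paz, Bram, Zane, Nora, Sam, Yosef, Rhea, Yara, Quinn, Finn, Tess.
Chaining downward from Ines reaches: Paz, Bram, Jade, Nora.
Strictly between Haru and Ines are those in both lists: Paz, Bram, Nora — 3 elements.

3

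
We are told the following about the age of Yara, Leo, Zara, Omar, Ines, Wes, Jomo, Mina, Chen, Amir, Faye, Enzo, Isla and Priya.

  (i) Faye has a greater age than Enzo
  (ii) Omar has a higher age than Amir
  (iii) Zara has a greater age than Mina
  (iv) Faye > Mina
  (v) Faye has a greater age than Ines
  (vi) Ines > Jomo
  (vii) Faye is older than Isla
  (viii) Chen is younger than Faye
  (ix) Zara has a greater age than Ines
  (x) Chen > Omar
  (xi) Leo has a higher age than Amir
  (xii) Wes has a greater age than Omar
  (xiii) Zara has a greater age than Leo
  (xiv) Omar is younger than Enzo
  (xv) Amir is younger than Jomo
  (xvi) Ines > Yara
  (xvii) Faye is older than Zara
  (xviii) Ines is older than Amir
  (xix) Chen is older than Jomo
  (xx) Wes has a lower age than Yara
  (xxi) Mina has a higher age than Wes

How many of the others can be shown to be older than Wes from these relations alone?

5

The elements the relations force above Wes are Mina, Yara, Ines, Zara, Faye — no chain reaches any other.
That is 5.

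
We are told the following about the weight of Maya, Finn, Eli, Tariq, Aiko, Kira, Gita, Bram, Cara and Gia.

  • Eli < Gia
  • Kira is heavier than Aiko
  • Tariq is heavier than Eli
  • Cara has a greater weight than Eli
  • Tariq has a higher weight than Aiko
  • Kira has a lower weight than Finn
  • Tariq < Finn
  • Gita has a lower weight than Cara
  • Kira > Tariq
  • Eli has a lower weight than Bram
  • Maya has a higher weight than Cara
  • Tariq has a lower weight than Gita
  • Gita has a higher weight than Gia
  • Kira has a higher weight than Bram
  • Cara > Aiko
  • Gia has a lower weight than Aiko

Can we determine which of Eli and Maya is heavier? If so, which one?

The relevant relations are Eli < Gia; Gia < Aiko; Aiko < Tariq; Tariq < Gita; Gita < Cara; Cara < Maya.
Together: Eli < Gia < Aiko < Tariq < Gita < Cara < Maya.
So Maya is heavier.

Maya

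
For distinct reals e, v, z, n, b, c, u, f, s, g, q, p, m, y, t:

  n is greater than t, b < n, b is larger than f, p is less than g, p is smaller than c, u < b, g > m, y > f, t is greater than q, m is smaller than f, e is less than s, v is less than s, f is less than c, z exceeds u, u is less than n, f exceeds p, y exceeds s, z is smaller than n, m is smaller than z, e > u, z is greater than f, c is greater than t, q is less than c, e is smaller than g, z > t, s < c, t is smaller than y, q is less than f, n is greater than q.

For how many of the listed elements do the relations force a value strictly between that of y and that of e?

1

The relations place e below y. An element lies strictly between them when it is forced above e and also forced below y.
Above e: {s, c, g}. Below y: {m, u, q, t, p, v, s, f}.
Intersection: {s} — 1.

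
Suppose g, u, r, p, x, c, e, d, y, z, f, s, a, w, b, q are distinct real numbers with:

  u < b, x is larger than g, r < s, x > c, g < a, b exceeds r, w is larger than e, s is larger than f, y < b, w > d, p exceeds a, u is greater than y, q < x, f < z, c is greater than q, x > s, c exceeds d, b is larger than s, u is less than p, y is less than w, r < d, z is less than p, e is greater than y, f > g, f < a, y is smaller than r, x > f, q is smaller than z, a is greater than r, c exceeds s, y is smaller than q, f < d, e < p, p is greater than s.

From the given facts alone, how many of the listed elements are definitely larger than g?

10

Directly above g: f, x, a.
One step further: d, s, z, p (7 so far).
One step further: w, c, b (10 so far).
No other element is forced above g by the given relations, so the count is 10.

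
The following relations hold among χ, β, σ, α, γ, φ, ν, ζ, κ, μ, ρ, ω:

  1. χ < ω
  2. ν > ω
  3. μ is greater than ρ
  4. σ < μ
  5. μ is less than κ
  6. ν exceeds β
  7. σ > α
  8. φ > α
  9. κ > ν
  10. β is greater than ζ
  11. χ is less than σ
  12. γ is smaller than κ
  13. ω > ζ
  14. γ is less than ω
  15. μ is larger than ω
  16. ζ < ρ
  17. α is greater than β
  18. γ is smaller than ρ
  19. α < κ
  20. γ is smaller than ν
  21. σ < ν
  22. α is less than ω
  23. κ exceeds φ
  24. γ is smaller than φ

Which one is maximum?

Chaining downward from κ: directly below it, γ, α, φ, ν, μ; then β, ω, σ, ρ; then ζ, χ.
That covers every other element, and nothing is given above κ, so κ is the maximum.

κ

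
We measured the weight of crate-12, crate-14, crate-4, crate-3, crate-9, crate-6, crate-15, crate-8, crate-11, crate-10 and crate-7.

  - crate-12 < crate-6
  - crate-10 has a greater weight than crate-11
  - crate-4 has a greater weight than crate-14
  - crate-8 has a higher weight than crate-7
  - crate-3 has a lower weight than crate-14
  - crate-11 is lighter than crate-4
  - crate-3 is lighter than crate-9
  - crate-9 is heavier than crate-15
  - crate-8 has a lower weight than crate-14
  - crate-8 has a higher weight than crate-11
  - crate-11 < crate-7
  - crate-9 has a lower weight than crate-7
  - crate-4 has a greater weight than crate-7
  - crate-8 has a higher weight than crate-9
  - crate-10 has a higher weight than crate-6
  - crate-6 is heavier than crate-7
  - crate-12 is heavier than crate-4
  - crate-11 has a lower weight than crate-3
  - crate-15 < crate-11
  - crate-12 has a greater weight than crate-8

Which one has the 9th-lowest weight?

The consecutive relations fix a unique order: crate-15 < crate-11 < crate-3 < crate-9 < crate-7 < crate-8 < crate-14 < crate-4 < crate-12 < crate-6 < crate-10.
Counting 9 from the smallest end gives crate-12.

crate-12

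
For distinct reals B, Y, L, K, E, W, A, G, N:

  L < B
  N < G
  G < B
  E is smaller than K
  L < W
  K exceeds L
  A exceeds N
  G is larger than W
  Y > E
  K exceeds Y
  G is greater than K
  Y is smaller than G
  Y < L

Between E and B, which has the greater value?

Link the given pairs in sequence: E < Y; Y < L; L < W; W < G; G < B.
Chaining these gives E < Y < L < W < G < B.
So E < B; B is the larger of the two.

B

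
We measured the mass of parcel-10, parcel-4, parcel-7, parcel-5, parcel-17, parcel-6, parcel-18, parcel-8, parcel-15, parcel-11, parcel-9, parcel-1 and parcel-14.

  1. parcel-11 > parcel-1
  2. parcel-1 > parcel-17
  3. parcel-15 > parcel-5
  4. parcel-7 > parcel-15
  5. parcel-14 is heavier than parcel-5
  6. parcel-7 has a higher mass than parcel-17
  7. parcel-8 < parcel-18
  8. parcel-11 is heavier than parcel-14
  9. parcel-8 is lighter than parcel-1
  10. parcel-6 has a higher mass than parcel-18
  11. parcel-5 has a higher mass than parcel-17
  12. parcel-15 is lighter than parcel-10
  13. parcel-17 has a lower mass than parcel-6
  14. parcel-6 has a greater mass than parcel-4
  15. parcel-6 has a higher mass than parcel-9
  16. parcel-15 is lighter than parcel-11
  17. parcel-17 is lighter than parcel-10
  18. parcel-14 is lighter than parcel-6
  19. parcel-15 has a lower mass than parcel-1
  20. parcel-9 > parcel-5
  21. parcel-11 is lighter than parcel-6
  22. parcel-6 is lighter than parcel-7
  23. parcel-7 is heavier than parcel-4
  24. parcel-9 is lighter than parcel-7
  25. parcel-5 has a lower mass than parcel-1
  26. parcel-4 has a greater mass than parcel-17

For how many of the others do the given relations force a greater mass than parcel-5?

8

Directly above parcel-5: parcel-15, parcel-1, parcel-9, parcel-14.
One step further: parcel-10, parcel-11, parcel-6, parcel-7 (8 so far).
Nothing else is reachable above parcel-5; 8 in all.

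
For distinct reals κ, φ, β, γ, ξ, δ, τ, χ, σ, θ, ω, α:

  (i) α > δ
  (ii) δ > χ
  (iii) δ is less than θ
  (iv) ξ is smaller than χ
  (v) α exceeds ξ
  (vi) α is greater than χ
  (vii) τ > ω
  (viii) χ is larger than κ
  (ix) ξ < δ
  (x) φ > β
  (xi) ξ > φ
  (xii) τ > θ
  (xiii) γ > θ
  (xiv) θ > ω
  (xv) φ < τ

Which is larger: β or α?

α

β < φ and φ < ξ give β < ξ.
With ξ < χ: β < φ < ξ < χ.
With χ < δ: β < φ < ξ < χ < δ.
Then δ < α extends the chain to α.
So β < α; α is the larger of the two.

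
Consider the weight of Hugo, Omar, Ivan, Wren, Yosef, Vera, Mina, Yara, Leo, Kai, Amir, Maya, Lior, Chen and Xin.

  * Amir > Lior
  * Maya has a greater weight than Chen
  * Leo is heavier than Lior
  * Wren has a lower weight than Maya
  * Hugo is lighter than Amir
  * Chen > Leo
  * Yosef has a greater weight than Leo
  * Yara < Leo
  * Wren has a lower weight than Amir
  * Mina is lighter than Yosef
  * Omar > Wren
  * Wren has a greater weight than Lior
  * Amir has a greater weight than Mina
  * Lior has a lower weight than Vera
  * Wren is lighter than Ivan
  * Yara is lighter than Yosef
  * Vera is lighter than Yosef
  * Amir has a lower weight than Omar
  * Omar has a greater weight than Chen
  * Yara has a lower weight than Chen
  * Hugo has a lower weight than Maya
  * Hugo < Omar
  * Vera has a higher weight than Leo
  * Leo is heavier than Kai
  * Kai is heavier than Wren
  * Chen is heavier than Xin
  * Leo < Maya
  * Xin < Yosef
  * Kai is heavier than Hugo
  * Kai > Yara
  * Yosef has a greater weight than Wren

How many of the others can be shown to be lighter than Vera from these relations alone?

From Vera the given relations immediately reach Lior, Leo.
From those, Yara, Kai — 4 in total.
From those, Hugo, Wren — 6 in total.
Nothing else is reachable below Vera; 6 in all.

6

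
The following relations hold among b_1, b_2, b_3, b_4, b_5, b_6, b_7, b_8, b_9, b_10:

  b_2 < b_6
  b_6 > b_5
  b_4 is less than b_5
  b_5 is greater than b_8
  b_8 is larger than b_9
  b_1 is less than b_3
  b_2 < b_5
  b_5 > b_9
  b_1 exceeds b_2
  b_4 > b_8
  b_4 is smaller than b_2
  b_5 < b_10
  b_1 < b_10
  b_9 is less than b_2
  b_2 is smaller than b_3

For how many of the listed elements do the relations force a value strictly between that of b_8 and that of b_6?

3

The relations place b_8 below b_6. An element lies strictly between them when it is forced above b_8 and also forced below b_6.
Above b_8: {b_4, b_2, b_5, b_1, b_10, b_3}. Below b_6: {b_9, b_4, b_2, b_5}.
Intersection: {b_4, b_2, b_5} — 3.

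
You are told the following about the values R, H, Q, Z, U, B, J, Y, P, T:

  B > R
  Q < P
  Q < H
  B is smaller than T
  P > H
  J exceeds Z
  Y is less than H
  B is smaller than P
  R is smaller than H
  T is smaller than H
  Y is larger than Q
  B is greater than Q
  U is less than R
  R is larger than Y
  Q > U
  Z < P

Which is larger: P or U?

P

Link the given pairs in sequence: U < Q; Q < Y; Y < R; R < B; B < T; T < H; H < P.
Together: U < Q < Y < R < B < T < H < P.
So U < P; P is the larger of the two.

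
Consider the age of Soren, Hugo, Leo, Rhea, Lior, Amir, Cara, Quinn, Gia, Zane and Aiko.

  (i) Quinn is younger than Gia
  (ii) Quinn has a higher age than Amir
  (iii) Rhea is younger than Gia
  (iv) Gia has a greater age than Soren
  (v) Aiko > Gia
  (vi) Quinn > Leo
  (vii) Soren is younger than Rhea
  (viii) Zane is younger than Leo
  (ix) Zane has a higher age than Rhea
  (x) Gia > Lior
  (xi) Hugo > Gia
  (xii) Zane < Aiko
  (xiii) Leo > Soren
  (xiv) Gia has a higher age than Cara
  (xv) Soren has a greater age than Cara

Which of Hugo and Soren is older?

Link the given pairs in sequence: Soren < Rhea; Rhea < Zane; Zane < Leo; Leo < Quinn; Quinn < Gia; Gia < Hugo.
Chaining these gives Soren < Rhea < Zane < Leo < Quinn < Gia < Hugo.
So Soren < Hugo; Hugo is the older of the two.

Hugo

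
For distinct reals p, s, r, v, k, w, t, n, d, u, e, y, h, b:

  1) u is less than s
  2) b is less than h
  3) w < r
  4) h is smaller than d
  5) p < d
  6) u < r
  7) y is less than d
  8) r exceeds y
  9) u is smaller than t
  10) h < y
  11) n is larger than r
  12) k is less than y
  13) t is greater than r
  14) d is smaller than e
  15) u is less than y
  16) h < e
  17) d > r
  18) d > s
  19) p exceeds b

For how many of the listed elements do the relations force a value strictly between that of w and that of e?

2

The relations place w below e. An element lies strictly between them when it is forced above w and also forced below e.
Above w: {r, d, t, n}. Below e: {b, k, u, h, y, p, s, r, d}.
Intersection: {r, d} — 2.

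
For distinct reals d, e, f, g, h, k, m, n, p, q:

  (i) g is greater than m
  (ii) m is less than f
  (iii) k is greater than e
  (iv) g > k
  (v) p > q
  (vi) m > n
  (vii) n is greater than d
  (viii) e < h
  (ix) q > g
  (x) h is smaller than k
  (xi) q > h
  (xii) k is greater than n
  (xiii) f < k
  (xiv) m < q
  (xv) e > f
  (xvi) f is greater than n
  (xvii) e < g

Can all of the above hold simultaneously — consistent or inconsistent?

The single ordering d < n < m < f < e < h < k < g < q < p satisfies every listed relation, so no contradiction arises.

consistent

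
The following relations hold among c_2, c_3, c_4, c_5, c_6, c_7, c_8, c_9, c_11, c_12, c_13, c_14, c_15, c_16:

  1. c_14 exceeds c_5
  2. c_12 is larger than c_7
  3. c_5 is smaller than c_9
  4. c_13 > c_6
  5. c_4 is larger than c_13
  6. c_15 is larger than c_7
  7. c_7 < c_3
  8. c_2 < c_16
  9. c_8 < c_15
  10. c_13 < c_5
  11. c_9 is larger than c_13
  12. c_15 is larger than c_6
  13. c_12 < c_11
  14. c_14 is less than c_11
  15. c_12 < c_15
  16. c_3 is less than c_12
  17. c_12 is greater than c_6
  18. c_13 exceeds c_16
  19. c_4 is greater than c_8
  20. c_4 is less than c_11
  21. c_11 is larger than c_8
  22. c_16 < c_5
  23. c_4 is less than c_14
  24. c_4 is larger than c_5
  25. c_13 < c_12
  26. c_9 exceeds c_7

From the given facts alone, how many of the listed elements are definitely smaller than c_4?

6

Directly below c_4: c_13, c_8, c_5.
One step further: c_16, c_6 (5 so far).
One step further: c_2 (6 so far).
No other element is forced below c_4 by the given relations, so the count is 6.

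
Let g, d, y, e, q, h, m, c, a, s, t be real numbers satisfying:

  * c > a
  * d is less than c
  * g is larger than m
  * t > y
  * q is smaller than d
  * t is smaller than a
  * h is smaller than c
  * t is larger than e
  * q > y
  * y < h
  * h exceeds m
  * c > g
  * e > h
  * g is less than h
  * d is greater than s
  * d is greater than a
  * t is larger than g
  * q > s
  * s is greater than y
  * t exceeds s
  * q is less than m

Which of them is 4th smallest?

m

The consecutive relations fix a unique order: y < s < q < m < g < h < e < t < a < d < c.
The 4th smallest is m.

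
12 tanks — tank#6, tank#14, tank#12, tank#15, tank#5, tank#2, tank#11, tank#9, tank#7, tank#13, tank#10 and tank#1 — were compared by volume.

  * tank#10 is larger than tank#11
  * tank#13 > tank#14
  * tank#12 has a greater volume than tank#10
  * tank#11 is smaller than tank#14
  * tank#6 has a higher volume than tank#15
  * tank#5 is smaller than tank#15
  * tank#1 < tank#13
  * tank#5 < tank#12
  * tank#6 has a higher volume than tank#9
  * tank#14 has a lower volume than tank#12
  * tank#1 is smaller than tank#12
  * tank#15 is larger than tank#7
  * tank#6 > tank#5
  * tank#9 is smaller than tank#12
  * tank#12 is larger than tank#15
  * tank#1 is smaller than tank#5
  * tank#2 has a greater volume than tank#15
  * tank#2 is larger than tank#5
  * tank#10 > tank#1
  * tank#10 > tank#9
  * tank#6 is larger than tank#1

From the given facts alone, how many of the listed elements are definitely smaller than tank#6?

5

The elements the relations force below tank#6 are tank#9, tank#7, tank#1, tank#5, tank#15 — no chain reaches any other.
That is 5.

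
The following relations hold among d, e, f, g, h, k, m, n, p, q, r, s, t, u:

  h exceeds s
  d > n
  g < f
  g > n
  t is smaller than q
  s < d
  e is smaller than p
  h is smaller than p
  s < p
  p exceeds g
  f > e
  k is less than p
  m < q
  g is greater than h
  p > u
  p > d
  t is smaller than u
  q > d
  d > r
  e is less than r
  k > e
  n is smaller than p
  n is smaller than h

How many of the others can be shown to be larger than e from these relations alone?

6

From e the given relations immediately reach k, r, f, p.
From those, d — 5 in total.
From those, q — 6 in total.
Nothing else is reachable above e; 6 in all.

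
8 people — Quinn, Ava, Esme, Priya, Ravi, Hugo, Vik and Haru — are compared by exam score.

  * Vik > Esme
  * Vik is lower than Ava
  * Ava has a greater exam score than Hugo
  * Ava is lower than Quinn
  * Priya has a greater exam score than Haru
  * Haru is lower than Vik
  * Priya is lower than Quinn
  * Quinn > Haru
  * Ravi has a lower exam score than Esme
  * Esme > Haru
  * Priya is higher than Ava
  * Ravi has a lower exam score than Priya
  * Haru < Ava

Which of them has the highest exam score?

Chaining downward from Quinn: directly below it, Haru, Ava, Priya; then Ravi, Hugo, Vik; then Esme.
That covers every other element, and nothing is given above Quinn, so Quinn is the highest exam score.

Quinn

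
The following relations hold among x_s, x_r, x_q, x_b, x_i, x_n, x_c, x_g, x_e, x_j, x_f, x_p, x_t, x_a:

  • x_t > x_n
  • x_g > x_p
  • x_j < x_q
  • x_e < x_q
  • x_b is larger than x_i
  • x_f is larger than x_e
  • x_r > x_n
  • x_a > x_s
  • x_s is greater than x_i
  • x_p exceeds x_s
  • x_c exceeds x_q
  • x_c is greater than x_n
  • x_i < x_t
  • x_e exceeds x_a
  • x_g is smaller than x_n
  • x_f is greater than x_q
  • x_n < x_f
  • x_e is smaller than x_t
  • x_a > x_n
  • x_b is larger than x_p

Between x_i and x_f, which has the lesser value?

x_i < x_s and x_s < x_p give x_i < x_p.
Then x_p < x_g extends the chain to x_g.
Then x_g < x_n extends the chain to x_n.
Then x_n < x_a extends the chain to x_a.
With x_a < x_e: x_i < x_s < x_p < x_g < x_n < x_a < x_e.
Then x_e < x_q extends the chain to x_q.
Then x_q < x_f extends the chain to x_f.
So x_i < x_f; x_i is the smaller of the two.

x_i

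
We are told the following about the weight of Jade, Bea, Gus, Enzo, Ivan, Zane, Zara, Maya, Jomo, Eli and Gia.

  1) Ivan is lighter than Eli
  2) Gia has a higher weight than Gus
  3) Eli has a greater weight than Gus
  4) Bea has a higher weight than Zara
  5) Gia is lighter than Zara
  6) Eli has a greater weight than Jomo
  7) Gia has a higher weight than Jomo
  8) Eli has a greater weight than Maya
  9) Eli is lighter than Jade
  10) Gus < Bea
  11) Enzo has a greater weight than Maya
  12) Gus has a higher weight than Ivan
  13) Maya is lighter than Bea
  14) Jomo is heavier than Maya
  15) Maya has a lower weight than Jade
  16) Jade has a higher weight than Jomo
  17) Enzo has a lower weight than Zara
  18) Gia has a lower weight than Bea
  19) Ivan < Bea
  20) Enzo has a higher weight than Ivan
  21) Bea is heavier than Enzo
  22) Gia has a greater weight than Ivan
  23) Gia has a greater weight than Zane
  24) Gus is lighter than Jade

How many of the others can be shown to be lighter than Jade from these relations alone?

Directly below Jade: Maya, Gus, Jomo, Eli.
One step further: Ivan (5 so far).
No other element is forced below Jade by the given relations, so the count is 5.

5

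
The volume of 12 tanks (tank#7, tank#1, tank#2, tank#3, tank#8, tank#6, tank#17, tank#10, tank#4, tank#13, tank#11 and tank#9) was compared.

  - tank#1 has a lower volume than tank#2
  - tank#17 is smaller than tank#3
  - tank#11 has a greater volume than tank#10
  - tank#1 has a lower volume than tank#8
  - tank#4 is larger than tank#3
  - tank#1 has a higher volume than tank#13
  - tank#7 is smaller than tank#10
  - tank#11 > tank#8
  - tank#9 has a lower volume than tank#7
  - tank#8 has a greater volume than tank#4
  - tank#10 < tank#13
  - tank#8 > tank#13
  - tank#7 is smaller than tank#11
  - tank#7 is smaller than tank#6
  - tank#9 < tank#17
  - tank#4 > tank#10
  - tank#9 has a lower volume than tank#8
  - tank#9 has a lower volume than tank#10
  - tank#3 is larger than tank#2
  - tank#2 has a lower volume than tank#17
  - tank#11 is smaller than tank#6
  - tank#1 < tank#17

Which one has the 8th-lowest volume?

tank#3

The consecutive relations fix a unique order: tank#9 < tank#7 < tank#10 < tank#13 < tank#1 < tank#2 < tank#17 < tank#3 < tank#4 < tank#8 < tank#11 < tank#6.
Counting 8 from the smallest end gives tank#3.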